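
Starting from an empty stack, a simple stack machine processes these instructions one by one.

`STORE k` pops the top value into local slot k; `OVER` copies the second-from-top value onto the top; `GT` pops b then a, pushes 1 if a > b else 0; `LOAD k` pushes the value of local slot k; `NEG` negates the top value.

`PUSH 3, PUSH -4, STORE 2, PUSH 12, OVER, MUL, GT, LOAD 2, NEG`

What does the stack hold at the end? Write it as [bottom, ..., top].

[0, 4]

PUSH 3  → [3]
PUSH -4 → [3, -4]
STORE 2 → [3]
PUSH 12 → [3, 12]
OVER    → [3, 12, 3]
MUL     → [3, 36]
GT      → [0]
LOAD 2  → [0, -4]
NEG     → [0, 4]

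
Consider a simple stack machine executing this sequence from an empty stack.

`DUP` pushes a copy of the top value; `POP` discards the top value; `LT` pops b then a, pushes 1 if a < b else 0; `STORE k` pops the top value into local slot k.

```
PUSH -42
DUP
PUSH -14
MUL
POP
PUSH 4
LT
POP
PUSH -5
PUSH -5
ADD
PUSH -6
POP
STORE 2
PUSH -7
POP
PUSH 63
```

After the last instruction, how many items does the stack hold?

1

PUSH -42  -42
DUP       -42 -42
PUSH -14  -42 -42 -14
MUL       -42 588
POP       -42
PUSH 4    -42 4
LT        1
POP       (empty)
PUSH -5   -5
PUSH -5   -5 -5
ADD       -10
PUSH -6   -10 -6
POP       -10
STORE 2   (empty)
PUSH -7   -7
POP       (empty)
PUSH 63   63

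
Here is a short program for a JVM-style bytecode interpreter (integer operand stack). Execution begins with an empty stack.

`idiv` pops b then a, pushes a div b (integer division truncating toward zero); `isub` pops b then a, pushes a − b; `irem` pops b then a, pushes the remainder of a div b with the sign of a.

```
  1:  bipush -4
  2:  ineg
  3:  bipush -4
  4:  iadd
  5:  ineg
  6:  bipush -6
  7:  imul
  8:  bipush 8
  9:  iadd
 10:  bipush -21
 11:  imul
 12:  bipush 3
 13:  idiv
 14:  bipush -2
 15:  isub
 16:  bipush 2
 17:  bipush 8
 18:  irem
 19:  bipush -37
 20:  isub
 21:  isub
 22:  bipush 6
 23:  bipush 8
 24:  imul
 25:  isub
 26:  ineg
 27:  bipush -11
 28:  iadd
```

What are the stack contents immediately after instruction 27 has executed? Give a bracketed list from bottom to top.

bipush -4  : -4
ineg       : 4
bipush -4  : 4 -4
iadd       : 0
ineg       : 0
bipush -6  : 0 -6
imul       : 0
bipush 8   : 0 8
iadd       : 8
bipush -21 : 8 -21
imul       : -168
bipush 3   : -168 3
idiv       : -56
bipush -2  : -56 -2
isub       : -54
bipush 2   : -54 2
bipush 8   : -54 2 8
irem       : -54 2
bipush -37 : -54 2 -37
isub       : -54 39
isub       : -93
bipush 6   : -93 6
bipush 8   : -93 6 8
imul       : -93 48
isub       : -141
ineg       : 141
bipush -11 : 141 -11

[141, -11]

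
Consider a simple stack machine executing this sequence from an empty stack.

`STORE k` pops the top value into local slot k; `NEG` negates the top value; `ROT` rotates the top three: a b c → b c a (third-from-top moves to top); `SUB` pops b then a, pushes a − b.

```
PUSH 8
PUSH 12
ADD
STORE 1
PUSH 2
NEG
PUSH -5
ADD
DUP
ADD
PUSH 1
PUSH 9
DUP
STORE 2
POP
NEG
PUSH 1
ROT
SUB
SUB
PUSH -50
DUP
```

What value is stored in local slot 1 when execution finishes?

20

PUSH 8   : [8]
PUSH 12  : [8, 12]
ADD      : [20]
STORE 1  : []
PUSH 2   : [2]
NEG      : [-2]
PUSH -5  : [-2, -5]
ADD      : [-7]
DUP      : [-7, -7]
ADD      : [-14]
PUSH 1   : [-14, 1]
PUSH 9   : [-14, 1, 9]
DUP      : [-14, 1, 9, 9]
STORE 2  : [-14, 1, 9]
POP      : [-14, 1]
NEG      : [-14, -1]
PUSH 1   : [-14, -1, 1]
ROT      : [-1, 1, -14]
SUB      : [-1, 15]
SUB      : [-16]
PUSH -50 : [-16, -50]
DUP      : [-16, -50, -50]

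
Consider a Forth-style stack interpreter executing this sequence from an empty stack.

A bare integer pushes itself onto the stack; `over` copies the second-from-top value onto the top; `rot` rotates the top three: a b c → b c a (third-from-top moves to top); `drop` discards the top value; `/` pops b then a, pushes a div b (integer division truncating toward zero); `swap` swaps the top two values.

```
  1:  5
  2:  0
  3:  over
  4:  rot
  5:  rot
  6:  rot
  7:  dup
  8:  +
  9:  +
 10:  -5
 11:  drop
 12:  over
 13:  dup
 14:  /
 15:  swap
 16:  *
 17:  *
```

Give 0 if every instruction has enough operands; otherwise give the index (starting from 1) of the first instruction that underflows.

0

5    → 5
0    → 5 0
over → 5 0 5
rot  → 0 5 5
rot  → 5 5 0
rot  → 5 0 5
dup  → 5 0 5 5
+    → 5 0 10
+    → 5 10
-5   → 5 10 -5
drop → 5 10
over → 5 10 5
dup  → 5 10 5 5
/    → 5 10 1
swap → 5 1 10
*    → 5 10
*    → 50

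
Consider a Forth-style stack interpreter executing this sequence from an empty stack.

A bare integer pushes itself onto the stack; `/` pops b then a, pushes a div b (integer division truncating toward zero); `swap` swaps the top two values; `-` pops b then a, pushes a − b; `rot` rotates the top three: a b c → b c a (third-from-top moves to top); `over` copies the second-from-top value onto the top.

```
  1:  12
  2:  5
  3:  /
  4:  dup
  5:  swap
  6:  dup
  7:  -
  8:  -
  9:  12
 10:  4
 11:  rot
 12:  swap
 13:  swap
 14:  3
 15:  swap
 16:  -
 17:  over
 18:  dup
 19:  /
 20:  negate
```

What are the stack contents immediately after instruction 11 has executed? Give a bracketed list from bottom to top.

[12, 4, 2]

12   → [12]
5    → [12, 5]
/    → [2]
dup  → [2, 2]
swap → [2, 2]
dup  → [2, 2, 2]
-    → [2, 0]
-    → [2]
12   → [2, 12]
4    → [2, 12, 4]
rot  → [12, 4, 2]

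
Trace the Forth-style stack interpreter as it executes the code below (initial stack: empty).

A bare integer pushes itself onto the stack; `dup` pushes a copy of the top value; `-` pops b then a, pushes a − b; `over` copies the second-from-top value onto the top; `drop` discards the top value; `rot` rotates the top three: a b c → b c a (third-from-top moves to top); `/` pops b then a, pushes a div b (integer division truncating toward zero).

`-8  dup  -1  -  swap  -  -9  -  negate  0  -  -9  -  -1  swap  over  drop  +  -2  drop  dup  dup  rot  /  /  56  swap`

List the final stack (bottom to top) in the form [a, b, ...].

-8     -> [-8]
dup    -> [-8, -8]
-1     -> [-8, -8, -1]
-      -> [-8, -7]
swap   -> [-7, -8]
-      -> [1]
-9     -> [1, -9]
-      -> [10]
negate -> [-10]
0      -> [-10, 0]
-      -> [-10]
-9     -> [-10, -9]
-      -> [-1]
-1     -> [-1, -1]
swap   -> [-1, -1]
over   -> [-1, -1, -1]
drop   -> [-1, -1]
+      -> [-2]
-2     -> [-2, -2]
drop   -> [-2]
dup    -> [-2, -2]
dup    -> [-2, -2, -2]
rot    -> [-2, -2, -2]
/      -> [-2, 1]
/      -> [-2]
56     -> [-2, 56]
swap   -> [56, -2]

[56, -2]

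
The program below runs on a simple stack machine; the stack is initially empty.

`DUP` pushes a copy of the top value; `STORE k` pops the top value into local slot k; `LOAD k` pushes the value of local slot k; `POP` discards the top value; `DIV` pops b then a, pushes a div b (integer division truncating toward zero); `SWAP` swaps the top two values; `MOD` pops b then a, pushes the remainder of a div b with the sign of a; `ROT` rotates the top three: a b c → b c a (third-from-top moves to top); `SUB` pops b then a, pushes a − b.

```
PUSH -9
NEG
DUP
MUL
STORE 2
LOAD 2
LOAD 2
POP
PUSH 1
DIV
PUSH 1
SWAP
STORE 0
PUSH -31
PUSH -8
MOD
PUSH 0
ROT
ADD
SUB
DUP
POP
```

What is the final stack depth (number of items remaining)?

1

PUSH -9  : -9
NEG      : 9
DUP      : 9 9
MUL      : 81
STORE 2  : (empty)
LOAD 2   : 81
LOAD 2   : 81 81
POP      : 81
PUSH 1   : 81 1
DIV      : 81
PUSH 1   : 81 1
SWAP     : 1 81
STORE 0  : 1
PUSH -31 : 1 -31
PUSH -8  : 1 -31 -8
MOD      : 1 -7
PUSH 0   : 1 -7 0
ROT      : -7 0 1
ADD      : -7 1
SUB      : -8
DUP      : -8 -8
POP      : -8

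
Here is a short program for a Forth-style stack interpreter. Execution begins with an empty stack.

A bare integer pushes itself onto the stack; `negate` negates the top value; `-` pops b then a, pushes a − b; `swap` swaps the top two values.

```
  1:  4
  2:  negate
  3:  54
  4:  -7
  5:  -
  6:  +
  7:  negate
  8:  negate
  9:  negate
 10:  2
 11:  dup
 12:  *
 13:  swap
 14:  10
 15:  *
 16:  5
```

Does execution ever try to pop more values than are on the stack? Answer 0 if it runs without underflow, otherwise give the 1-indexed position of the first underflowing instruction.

4      -> 4
negate -> -4
54     -> -4 54
-7     -> -4 54 -7
-      -> -4 61
+      -> 57
negate -> -57
negate -> 57
negate -> -57
2      -> -57 2
dup    -> -57 2 2
*      -> -57 4
swap   -> 4 -57
10     -> 4 -57 10
*      -> 4 -570
5      -> 4 -570 5

0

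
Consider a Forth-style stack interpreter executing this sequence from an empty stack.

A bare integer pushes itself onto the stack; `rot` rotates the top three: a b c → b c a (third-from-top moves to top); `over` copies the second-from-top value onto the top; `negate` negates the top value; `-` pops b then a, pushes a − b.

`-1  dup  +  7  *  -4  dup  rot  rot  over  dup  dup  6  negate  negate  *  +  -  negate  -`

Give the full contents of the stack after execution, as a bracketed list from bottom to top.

-1     -> [-1]
dup    -> [-1, -1]
+      -> [-2]
7      -> [-2, 7]
*      -> [-14]
-4     -> [-14, -4]
dup    -> [-14, -4, -4]
rot    -> [-4, -4, -14]
rot    -> [-4, -14, -4]
over   -> [-4, -14, -4, -14]
dup    -> [-4, -14, -4, -14, -14]
dup    -> [-4, -14, -4, -14, -14, -14]
6      -> [-4, -14, -4, -14, -14, -14, 6]
negate -> [-4, -14, -4, -14, -14, -14, -6]
negate -> [-4, -14, -4, -14, -14, -14, 6]
*      -> [-4, -14, -4, -14, -14, -84]
+      -> [-4, -14, -4, -14, -98]
-      -> [-4, -14, -4, 84]
negate -> [-4, -14, -4, -84]
-      -> [-4, -14, 80]

[-4, -14, 80]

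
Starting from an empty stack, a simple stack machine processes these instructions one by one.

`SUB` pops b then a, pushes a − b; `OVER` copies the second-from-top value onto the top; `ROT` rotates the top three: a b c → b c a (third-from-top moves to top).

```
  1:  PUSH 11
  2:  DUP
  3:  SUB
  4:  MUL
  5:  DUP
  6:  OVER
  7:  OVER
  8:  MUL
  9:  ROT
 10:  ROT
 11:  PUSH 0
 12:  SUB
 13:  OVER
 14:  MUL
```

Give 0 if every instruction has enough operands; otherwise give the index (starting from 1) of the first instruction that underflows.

4

PUSH 11 → 11
DUP     → 11 11
SUB     → 0
MUL  — needs 2 operands, stack has 1 → underflow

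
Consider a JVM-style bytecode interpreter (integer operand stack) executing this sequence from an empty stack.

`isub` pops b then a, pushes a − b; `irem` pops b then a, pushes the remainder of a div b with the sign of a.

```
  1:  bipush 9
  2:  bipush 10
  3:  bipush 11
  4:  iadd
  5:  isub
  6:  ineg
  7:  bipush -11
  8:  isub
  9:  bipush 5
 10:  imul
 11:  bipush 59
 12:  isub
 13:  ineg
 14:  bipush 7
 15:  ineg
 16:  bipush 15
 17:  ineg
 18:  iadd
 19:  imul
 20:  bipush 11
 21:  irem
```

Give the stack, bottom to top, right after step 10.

[115]

bipush 9   : 9
bipush 10  : 9 10
bipush 11  : 9 10 11
iadd       : 9 21
isub       : -12
ineg       : 12
bipush -11 : 12 -11
isub       : 23
bipush 5   : 23 5
imul       : 115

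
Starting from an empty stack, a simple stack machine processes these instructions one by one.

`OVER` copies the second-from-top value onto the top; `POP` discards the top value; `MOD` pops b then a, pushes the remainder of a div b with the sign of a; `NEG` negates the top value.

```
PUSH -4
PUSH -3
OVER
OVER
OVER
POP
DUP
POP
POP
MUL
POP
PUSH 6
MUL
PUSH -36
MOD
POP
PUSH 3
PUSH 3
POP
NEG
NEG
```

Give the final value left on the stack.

3

PUSH -4   [-4]
PUSH -3   [-4, -3]
OVER      [-4, -3, -4]
OVER      [-4, -3, -4, -3]
OVER      [-4, -3, -4, -3, -4]
POP       [-4, -3, -4, -3]
DUP       [-4, -3, -4, -3, -3]
POP       [-4, -3, -4, -3]
POP       [-4, -3, -4]
MUL       [-4, 12]
POP       [-4]
PUSH 6    [-4, 6]
MUL       [-24]
PUSH -36  [-24, -36]
MOD       [-24]
POP       []
PUSH 3    [3]
PUSH 3    [3, 3]
POP       [3]
NEG       [-3]
NEG       [3]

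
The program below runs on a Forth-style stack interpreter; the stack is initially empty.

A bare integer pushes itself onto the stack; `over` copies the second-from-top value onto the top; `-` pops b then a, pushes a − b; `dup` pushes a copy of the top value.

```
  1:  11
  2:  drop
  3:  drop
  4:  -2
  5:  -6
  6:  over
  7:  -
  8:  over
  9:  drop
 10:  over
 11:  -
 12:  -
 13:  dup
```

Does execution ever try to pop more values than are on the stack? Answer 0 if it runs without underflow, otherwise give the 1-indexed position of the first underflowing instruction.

3

11   -> [11]
drop -> []
drop  — needs 1 operand, stack has 0 → underflow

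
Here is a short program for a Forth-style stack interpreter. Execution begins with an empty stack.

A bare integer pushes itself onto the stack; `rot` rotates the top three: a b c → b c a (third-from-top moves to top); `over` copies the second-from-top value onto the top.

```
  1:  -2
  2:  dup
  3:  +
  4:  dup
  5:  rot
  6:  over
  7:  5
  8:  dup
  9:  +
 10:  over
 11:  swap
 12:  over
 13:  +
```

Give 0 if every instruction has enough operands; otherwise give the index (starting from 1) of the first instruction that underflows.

-2   -2
dup  -2 -2
+    -4
dup  -4 -4
rot  — needs 3 operands, stack has 2 → underflow

5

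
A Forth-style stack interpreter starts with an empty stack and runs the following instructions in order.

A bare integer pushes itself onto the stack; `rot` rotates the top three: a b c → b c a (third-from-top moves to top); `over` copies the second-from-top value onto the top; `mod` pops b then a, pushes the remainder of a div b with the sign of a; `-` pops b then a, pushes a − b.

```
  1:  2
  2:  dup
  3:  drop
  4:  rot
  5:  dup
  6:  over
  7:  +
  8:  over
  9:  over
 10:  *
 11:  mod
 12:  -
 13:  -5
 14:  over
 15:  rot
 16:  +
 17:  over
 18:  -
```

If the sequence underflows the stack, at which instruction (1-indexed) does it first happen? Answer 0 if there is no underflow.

2    → [2]
dup  → [2, 2]
drop → [2]
rot  — needs 3 operands, stack has 1 → underflow

4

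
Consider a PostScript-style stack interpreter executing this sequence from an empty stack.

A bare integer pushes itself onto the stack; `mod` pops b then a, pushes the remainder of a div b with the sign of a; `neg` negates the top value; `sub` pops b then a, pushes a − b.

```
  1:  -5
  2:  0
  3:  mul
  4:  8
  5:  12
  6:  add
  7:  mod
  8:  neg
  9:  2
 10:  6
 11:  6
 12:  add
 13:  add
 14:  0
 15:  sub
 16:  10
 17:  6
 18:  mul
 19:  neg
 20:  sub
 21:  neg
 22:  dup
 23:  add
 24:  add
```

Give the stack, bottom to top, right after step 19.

[0, 14, -60]

-5  : [-5]
0   : [-5, 0]
mul : [0]
8   : [0, 8]
12  : [0, 8, 12]
add : [0, 20]
mod : [0]
neg : [0]
2   : [0, 2]
6   : [0, 2, 6]
6   : [0, 2, 6, 6]
add : [0, 2, 12]
add : [0, 14]
0   : [0, 14, 0]
sub : [0, 14]
10  : [0, 14, 10]
6   : [0, 14, 10, 6]
mul : [0, 14, 60]
neg : [0, 14, -60]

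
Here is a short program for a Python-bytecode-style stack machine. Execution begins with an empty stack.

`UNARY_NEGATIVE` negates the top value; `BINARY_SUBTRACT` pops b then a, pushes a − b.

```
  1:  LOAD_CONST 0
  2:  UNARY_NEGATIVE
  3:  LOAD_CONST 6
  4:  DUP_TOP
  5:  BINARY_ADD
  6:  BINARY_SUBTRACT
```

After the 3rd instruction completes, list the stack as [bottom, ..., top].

[0, 6]

LOAD_CONST 0   -> [0]
UNARY_NEGATIVE -> [0]
LOAD_CONST 6   -> [0, 6]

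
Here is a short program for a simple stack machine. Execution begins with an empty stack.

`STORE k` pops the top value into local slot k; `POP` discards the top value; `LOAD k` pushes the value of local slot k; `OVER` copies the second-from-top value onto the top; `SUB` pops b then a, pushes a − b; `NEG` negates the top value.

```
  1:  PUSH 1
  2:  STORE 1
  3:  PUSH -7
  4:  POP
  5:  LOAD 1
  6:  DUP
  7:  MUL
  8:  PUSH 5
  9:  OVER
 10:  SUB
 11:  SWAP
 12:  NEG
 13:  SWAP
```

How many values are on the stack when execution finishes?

PUSH 1  -> 1
STORE 1 -> (empty)
PUSH -7 -> -7
POP     -> (empty)
LOAD 1  -> 1
DUP     -> 1 1
MUL     -> 1
PUSH 5  -> 1 5
OVER    -> 1 5 1
SUB     -> 1 4
SWAP    -> 4 1
NEG     -> 4 -1
SWAP    -> -1 4

2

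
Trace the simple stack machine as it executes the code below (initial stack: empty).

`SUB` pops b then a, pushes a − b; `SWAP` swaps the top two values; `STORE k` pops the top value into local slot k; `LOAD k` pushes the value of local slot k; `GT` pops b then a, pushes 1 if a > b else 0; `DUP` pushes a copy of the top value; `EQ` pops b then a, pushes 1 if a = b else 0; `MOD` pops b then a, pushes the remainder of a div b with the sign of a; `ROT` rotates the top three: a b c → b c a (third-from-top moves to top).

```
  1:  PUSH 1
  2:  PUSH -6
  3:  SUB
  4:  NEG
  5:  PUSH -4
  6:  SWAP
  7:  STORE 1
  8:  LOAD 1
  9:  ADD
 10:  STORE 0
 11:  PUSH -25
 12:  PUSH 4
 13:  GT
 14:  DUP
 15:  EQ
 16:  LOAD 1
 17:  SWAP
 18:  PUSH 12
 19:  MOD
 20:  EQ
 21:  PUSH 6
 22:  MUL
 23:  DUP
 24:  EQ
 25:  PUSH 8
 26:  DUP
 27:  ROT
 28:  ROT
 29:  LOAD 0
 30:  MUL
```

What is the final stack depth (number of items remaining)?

PUSH 1   -> 1
PUSH -6  -> 1 -6
SUB      -> 7
NEG      -> -7
PUSH -4  -> -7 -4
SWAP     -> -4 -7
STORE 1  -> -4
LOAD 1   -> -4 -7
ADD      -> -11
STORE 0  -> (empty)
PUSH -25 -> -25
PUSH 4   -> -25 4
GT       -> 0
DUP      -> 0 0
EQ       -> 1
LOAD 1   -> 1 -7
SWAP     -> -7 1
PUSH 12  -> -7 1 12
MOD      -> -7 1
EQ       -> 0
PUSH 6   -> 0 6
MUL      -> 0
DUP      -> 0 0
EQ       -> 1
PUSH 8   -> 1 8
DUP      -> 1 8 8
ROT      -> 8 8 1
ROT      -> 8 1 8
LOAD 0   -> 8 1 8 -11
MUL      -> 8 1 -88

3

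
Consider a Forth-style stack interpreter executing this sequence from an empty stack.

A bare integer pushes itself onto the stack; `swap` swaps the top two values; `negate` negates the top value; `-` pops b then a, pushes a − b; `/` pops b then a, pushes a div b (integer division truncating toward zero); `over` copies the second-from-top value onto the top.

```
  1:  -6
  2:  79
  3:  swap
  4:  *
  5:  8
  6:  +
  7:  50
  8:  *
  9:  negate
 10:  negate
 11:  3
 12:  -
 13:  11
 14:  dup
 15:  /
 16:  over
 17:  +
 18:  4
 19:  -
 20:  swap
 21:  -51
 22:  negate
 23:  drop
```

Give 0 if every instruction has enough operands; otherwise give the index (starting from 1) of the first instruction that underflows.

-6     → -6
79     → -6 79
swap   → 79 -6
*      → -474
8      → -474 8
+      → -466
50     → -466 50
*      → -23300
negate → 23300
negate → -23300
3      → -23300 3
-      → -23303
11     → -23303 11
dup    → -23303 11 11
/      → -23303 1
over   → -23303 1 -23303
+      → -23303 -23302
4      → -23303 -23302 4
-      → -23303 -23306
swap   → -23306 -23303
-51    → -23306 -23303 -51
negate → -23306 -23303 51
drop   → -23306 -23303

0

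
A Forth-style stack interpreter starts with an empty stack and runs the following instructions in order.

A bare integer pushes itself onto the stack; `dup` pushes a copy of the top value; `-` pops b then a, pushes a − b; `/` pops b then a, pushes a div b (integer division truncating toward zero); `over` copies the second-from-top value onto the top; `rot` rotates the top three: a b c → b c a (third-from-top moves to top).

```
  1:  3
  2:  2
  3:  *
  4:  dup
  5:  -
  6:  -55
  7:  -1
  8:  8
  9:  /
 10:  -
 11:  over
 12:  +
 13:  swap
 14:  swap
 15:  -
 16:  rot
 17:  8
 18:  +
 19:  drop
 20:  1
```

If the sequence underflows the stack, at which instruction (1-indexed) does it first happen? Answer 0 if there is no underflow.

3    → [3]
2    → [3, 2]
*    → [6]
dup  → [6, 6]
-    → [0]
-55  → [0, -55]
-1   → [0, -55, -1]
8    → [0, -55, -1, 8]
/    → [0, -55, 0]
-    → [0, -55]
over → [0, -55, 0]
+    → [0, -55]
swap → [-55, 0]
swap → [0, -55]
-    → [55]
rot  — needs 3 operands, stack has 1 → underflow

16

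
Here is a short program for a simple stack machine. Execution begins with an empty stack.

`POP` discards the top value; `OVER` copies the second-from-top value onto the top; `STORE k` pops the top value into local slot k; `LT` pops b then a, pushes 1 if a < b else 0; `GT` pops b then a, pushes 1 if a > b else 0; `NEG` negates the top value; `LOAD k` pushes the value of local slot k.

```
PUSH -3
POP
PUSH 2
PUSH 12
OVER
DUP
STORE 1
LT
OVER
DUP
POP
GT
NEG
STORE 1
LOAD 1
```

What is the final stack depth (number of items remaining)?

2

PUSH -3 : -3
POP     : (empty)
PUSH 2  : 2
PUSH 12 : 2 12
OVER    : 2 12 2
DUP     : 2 12 2 2
STORE 1 : 2 12 2
LT      : 2 0
OVER    : 2 0 2
DUP     : 2 0 2 2
POP     : 2 0 2
GT      : 2 0
NEG     : 2 0
STORE 1 : 2
LOAD 1  : 2 0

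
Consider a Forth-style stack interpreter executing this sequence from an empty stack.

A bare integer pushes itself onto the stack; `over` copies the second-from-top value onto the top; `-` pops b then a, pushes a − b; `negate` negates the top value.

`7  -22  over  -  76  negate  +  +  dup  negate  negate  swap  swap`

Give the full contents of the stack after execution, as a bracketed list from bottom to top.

[-98, -98]

7       7
-22     7 -22
over    7 -22 7
-       7 -29
76      7 -29 76
negate  7 -29 -76
+       7 -105
+       -98
dup     -98 -98
negate  -98 98
negate  -98 -98
swap    -98 -98
swap    -98 -98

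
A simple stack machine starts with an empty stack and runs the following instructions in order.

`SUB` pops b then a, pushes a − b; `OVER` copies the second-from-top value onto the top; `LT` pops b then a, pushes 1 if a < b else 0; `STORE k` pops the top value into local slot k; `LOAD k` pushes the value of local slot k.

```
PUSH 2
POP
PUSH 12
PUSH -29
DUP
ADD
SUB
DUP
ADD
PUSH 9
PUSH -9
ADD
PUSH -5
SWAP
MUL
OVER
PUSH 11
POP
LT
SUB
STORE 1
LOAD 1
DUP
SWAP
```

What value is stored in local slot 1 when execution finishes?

PUSH 2   → [2]
POP      → []
PUSH 12  → [12]
PUSH -29 → [12, -29]
DUP      → [12, -29, -29]
ADD      → [12, -58]
SUB      → [70]
DUP      → [70, 70]
ADD      → [140]
PUSH 9   → [140, 9]
PUSH -9  → [140, 9, -9]
ADD      → [140, 0]
PUSH -5  → [140, 0, -5]
SWAP     → [140, -5, 0]
MUL      → [140, 0]
OVER     → [140, 0, 140]
PUSH 11  → [140, 0, 140, 11]
POP      → [140, 0, 140]
LT       → [140, 1]
SUB      → [139]
STORE 1  → []
LOAD 1   → [139]
DUP      → [139, 139]
SWAP     → [139, 139]

139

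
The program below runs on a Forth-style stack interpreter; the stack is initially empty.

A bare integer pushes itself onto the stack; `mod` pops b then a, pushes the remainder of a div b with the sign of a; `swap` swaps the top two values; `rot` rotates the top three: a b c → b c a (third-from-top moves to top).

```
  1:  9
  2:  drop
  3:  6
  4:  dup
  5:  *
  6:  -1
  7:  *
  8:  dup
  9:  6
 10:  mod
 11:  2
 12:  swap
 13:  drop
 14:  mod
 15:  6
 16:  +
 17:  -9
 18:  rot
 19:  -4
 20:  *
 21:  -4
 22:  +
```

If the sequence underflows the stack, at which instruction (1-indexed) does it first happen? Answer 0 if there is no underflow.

18

9    -> [9]
drop -> []
6    -> [6]
dup  -> [6, 6]
*    -> [36]
-1   -> [36, -1]
*    -> [-36]
dup  -> [-36, -36]
6    -> [-36, -36, 6]
mod  -> [-36, 0]
2    -> [-36, 0, 2]
swap -> [-36, 2, 0]
drop -> [-36, 2]
mod  -> [0]
6    -> [0, 6]
+    -> [6]
-9   -> [6, -9]
rot  — needs 3 operands, stack has 2 → underflow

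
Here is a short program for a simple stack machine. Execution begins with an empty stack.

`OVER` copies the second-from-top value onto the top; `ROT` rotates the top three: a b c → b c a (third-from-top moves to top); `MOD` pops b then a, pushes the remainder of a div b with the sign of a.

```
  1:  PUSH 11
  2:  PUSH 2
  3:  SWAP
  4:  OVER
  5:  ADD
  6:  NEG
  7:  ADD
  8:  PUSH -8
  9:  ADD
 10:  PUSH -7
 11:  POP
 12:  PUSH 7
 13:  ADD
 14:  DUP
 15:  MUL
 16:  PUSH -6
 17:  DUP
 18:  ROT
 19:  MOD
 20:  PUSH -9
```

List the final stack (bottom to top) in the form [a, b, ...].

PUSH 11 → [11]
PUSH 2  → [11, 2]
SWAP    → [2, 11]
OVER    → [2, 11, 2]
ADD     → [2, 13]
NEG     → [2, -13]
ADD     → [-11]
PUSH -8 → [-11, -8]
ADD     → [-19]
PUSH -7 → [-19, -7]
POP     → [-19]
PUSH 7  → [-19, 7]
ADD     → [-12]
DUP     → [-12, -12]
MUL     → [144]
PUSH -6 → [144, -6]
DUP     → [144, -6, -6]
ROT     → [-6, -6, 144]
MOD     → [-6, -6]
PUSH -9 → [-6, -6, -9]

[-6, -6, -9]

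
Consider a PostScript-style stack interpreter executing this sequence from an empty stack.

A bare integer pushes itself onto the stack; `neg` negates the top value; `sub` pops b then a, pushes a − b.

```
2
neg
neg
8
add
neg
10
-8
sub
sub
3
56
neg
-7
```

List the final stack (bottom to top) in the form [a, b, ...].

2   → [2]
neg → [-2]
neg → [2]
8   → [2, 8]
add → [10]
neg → [-10]
10  → [-10, 10]
-8  → [-10, 10, -8]
sub → [-10, 18]
sub → [-28]
3   → [-28, 3]
56  → [-28, 3, 56]
neg → [-28, 3, -56]
-7  → [-28, 3, -56, -7]

[-28, 3, -56, -7]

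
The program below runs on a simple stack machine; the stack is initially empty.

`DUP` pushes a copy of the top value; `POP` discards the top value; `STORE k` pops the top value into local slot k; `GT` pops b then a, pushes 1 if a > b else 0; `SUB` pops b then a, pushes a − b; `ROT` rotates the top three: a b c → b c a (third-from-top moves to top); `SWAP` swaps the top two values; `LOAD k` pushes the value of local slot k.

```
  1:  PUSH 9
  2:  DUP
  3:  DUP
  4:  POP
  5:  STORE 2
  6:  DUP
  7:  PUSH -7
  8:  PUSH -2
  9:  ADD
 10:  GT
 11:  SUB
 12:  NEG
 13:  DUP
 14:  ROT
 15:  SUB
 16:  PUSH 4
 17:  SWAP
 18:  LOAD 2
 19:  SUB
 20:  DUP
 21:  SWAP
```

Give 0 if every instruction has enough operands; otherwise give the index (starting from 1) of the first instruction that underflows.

14

PUSH 9  : [9]
DUP     : [9, 9]
DUP     : [9, 9, 9]
POP     : [9, 9]
STORE 2 : [9]
DUP     : [9, 9]
PUSH -7 : [9, 9, -7]
PUSH -2 : [9, 9, -7, -2]
ADD     : [9, 9, -9]
GT      : [9, 1]
SUB     : [8]
NEG     : [-8]
DUP     : [-8, -8]
ROT  — needs 3 operands, stack has 2 → underflow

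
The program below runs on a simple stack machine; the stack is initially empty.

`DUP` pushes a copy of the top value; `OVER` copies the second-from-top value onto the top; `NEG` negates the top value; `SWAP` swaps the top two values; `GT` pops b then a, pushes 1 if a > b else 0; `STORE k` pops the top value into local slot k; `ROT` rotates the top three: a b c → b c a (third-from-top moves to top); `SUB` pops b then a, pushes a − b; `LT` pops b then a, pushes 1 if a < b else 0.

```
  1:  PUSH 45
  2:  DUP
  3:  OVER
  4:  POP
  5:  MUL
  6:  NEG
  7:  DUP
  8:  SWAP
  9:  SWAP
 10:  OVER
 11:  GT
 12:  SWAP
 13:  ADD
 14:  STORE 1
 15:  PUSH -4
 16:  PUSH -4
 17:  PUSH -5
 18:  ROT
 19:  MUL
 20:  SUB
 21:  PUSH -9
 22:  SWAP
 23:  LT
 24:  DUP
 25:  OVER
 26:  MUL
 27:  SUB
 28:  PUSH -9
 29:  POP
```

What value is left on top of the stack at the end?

0

PUSH 45 : 45
DUP     : 45 45
OVER    : 45 45 45
POP     : 45 45
MUL     : 2025
NEG     : -2025
DUP     : -2025 -2025
SWAP    : -2025 -2025
SWAP    : -2025 -2025
OVER    : -2025 -2025 -2025
GT      : -2025 0
SWAP    : 0 -2025
ADD     : -2025
STORE 1 : (empty)
PUSH -4 : -4
PUSH -4 : -4 -4
PUSH -5 : -4 -4 -5
ROT     : -4 -5 -4
MUL     : -4 20
SUB     : -24
PUSH -9 : -24 -9
SWAP    : -9 -24
LT      : 0
DUP     : 0 0
OVER    : 0 0 0
MUL     : 0 0
SUB     : 0
PUSH -9 : 0 -9
POP     : 0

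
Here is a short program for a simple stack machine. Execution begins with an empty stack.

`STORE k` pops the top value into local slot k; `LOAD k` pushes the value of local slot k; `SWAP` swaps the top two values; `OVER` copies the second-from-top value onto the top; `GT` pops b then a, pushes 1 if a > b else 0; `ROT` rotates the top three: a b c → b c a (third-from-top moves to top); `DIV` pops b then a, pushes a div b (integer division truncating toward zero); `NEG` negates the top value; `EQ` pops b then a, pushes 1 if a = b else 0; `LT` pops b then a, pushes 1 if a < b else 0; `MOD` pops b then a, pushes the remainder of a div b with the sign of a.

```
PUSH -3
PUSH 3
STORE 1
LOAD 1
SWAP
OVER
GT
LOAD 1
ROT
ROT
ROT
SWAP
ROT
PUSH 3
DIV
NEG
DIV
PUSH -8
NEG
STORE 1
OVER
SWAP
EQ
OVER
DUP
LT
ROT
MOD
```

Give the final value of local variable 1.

PUSH -3 → [-3]
PUSH 3  → [-3, 3]
STORE 1 → [-3]
LOAD 1  → [-3, 3]
SWAP    → [3, -3]
OVER    → [3, -3, 3]
GT      → [3, 0]
LOAD 1  → [3, 0, 3]
ROT     → [0, 3, 3]
ROT     → [3, 3, 0]
ROT     → [3, 0, 3]
SWAP    → [3, 3, 0]
ROT     → [3, 0, 3]
PUSH 3  → [3, 0, 3, 3]
DIV     → [3, 0, 1]
NEG     → [3, 0, -1]
DIV     → [3, 0]
PUSH -8 → [3, 0, -8]
NEG     → [3, 0, 8]
STORE 1 → [3, 0]
OVER    → [3, 0, 3]
SWAP    → [3, 3, 0]
EQ      → [3, 0]
OVER    → [3, 0, 3]
DUP     → [3, 0, 3, 3]
LT      → [3, 0, 0]
ROT     → [0, 0, 3]
MOD     → [0, 0]

8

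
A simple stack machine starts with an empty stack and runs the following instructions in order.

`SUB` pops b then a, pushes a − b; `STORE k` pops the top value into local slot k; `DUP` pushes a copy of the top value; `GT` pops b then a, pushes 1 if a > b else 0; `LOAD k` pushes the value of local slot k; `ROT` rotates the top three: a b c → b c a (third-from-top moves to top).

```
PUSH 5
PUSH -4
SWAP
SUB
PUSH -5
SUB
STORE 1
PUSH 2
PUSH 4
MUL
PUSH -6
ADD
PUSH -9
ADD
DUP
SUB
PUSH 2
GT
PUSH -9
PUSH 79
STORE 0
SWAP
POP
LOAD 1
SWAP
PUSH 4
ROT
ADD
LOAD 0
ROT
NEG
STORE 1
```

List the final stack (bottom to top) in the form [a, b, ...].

[0, 79]

PUSH 5   [5]
PUSH -4  [5, -4]
SWAP     [-4, 5]
SUB      [-9]
PUSH -5  [-9, -5]
SUB      [-4]
STORE 1  []
PUSH 2   [2]
PUSH 4   [2, 4]
MUL      [8]
PUSH -6  [8, -6]
ADD      [2]
PUSH -9  [2, -9]
ADD      [-7]
DUP      [-7, -7]
SUB      [0]
PUSH 2   [0, 2]
GT       [0]
PUSH -9  [0, -9]
PUSH 79  [0, -9, 79]
STORE 0  [0, -9]
SWAP     [-9, 0]
POP      [-9]
LOAD 1   [-9, -4]
SWAP     [-4, -9]
PUSH 4   [-4, -9, 4]
ROT      [-9, 4, -4]
ADD      [-9, 0]
LOAD 0   [-9, 0, 79]
ROT      [0, 79, -9]
NEG      [0, 79, 9]
STORE 1  [0, 79]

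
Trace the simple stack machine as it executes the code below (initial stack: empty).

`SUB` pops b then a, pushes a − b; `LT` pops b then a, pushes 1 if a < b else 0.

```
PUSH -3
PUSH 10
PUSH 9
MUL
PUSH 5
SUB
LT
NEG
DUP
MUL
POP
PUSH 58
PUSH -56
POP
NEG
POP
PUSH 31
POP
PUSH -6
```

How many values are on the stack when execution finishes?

1

PUSH -3   [-3]
PUSH 10   [-3, 10]
PUSH 9    [-3, 10, 9]
MUL       [-3, 90]
PUSH 5    [-3, 90, 5]
SUB       [-3, 85]
LT        [1]
NEG       [-1]
DUP       [-1, -1]
MUL       [1]
POP       []
PUSH 58   [58]
PUSH -56  [58, -56]
POP       [58]
NEG       [-58]
POP       []
PUSH 31   [31]
POP       []
PUSH -6   [-6]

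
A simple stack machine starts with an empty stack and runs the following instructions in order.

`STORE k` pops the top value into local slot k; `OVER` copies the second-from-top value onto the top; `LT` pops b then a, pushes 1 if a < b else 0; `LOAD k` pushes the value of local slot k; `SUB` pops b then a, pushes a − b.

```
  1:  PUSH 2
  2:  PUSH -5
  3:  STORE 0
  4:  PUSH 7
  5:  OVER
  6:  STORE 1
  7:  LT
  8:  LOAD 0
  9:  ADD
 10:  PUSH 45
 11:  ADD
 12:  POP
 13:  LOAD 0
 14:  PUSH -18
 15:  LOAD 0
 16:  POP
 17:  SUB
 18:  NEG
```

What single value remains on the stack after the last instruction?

-13

PUSH 2   -> 2
PUSH -5  -> 2 -5
STORE 0  -> 2
PUSH 7   -> 2 7
OVER     -> 2 7 2
STORE 1  -> 2 7
LT       -> 1
LOAD 0   -> 1 -5
ADD      -> -4
PUSH 45  -> -4 45
ADD      -> 41
POP      -> (empty)
LOAD 0   -> -5
PUSH -18 -> -5 -18
LOAD 0   -> -5 -18 -5
POP      -> -5 -18
SUB      -> 13
NEG      -> -13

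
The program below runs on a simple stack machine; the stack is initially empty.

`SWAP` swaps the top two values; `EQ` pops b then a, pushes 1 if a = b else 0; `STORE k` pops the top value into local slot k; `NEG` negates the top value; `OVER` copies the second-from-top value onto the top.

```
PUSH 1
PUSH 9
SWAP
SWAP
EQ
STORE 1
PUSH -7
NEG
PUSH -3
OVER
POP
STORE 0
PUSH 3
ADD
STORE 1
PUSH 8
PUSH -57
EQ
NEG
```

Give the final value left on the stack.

PUSH 1    1
PUSH 9    1 9
SWAP      9 1
SWAP      1 9
EQ        0
STORE 1   (empty)
PUSH -7   -7
NEG       7
PUSH -3   7 -3
OVER      7 -3 7
POP       7 -3
STORE 0   7
PUSH 3    7 3
ADD       10
STORE 1   (empty)
PUSH 8    8
PUSH -57  8 -57
EQ        0
NEG       0

0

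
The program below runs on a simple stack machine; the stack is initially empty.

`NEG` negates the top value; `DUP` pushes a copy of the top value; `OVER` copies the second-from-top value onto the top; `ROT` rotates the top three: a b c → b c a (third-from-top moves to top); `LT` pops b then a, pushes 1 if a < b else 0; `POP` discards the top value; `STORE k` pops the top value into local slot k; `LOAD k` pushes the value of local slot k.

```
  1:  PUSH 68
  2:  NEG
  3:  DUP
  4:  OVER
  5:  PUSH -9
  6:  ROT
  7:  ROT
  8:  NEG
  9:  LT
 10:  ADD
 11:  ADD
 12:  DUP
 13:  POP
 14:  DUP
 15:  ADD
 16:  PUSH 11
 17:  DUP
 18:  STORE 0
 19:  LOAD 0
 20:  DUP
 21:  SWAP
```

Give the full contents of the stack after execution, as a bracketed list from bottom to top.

[-152, 11, 11, 11]

PUSH 68 : 68
NEG     : -68
DUP     : -68 -68
OVER    : -68 -68 -68
PUSH -9 : -68 -68 -68 -9
ROT     : -68 -68 -9 -68
ROT     : -68 -9 -68 -68
NEG     : -68 -9 -68 68
LT      : -68 -9 1
ADD     : -68 -8
ADD     : -76
DUP     : -76 -76
POP     : -76
DUP     : -76 -76
ADD     : -152
PUSH 11 : -152 11
DUP     : -152 11 11
STORE 0 : -152 11
LOAD 0  : -152 11 11
DUP     : -152 11 11 11
SWAP    : -152 11 11 11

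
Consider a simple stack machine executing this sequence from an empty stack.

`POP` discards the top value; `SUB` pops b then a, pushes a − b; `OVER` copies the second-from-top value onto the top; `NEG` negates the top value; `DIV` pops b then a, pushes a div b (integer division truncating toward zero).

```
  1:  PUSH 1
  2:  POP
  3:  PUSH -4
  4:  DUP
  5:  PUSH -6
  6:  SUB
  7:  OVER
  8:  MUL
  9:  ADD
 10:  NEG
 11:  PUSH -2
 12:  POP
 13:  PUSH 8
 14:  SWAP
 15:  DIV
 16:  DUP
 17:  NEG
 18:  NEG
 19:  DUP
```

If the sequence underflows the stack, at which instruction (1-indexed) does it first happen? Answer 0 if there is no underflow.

PUSH 1  : [1]
POP     : []
PUSH -4 : [-4]
DUP     : [-4, -4]
PUSH -6 : [-4, -4, -6]
SUB     : [-4, 2]
OVER    : [-4, 2, -4]
MUL     : [-4, -8]
ADD     : [-12]
NEG     : [12]
PUSH -2 : [12, -2]
POP     : [12]
PUSH 8  : [12, 8]
SWAP    : [8, 12]
DIV     : [0]
DUP     : [0, 0]
NEG     : [0, 0]
NEG     : [0, 0]
DUP     : [0, 0, 0]

0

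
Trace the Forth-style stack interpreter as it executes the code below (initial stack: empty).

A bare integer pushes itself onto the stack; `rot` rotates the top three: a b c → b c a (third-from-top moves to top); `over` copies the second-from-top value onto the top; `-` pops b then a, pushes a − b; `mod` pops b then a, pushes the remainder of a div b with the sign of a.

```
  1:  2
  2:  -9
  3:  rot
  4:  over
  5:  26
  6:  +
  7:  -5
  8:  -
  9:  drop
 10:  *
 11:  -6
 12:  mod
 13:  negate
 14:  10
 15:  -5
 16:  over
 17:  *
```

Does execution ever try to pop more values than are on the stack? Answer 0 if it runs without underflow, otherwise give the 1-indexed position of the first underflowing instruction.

3

2  -> [2]
-9 -> [2, -9]
rot  — needs 3 operands, stack has 2 → underflow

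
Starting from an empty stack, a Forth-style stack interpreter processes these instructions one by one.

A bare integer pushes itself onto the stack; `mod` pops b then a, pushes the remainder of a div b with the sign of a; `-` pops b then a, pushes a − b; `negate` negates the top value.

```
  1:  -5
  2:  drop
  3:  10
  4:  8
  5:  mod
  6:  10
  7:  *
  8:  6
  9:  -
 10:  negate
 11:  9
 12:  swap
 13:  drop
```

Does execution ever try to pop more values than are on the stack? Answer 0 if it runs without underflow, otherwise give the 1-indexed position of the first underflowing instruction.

-5     : -5
drop   : (empty)
10     : 10
8      : 10 8
mod    : 2
10     : 2 10
*      : 20
6      : 20 6
-      : 14
negate : -14
9      : -14 9
swap   : 9 -14
drop   : 9

0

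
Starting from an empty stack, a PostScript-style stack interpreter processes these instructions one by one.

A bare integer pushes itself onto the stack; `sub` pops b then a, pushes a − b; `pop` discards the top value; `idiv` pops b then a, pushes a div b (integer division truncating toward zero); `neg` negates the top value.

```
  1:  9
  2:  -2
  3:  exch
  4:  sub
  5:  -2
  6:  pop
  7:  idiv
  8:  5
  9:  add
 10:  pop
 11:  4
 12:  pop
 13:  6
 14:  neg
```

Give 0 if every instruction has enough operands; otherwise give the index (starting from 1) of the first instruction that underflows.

7

9     9
-2    9 -2
exch  -2 9
sub   -11
-2    -11 -2
pop   -11
idiv  — needs 2 operands, stack has 1 → underflow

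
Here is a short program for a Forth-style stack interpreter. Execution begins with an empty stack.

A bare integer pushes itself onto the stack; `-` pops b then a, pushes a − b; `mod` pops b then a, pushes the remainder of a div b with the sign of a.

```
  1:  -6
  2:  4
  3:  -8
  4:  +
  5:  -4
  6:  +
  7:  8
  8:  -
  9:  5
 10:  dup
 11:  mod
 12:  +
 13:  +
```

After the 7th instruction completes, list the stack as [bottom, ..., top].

-6 : [-6]
4  : [-6, 4]
-8 : [-6, 4, -8]
+  : [-6, -4]
-4 : [-6, -4, -4]
+  : [-6, -8]
8  : [-6, -8, 8]

[-6, -8, 8]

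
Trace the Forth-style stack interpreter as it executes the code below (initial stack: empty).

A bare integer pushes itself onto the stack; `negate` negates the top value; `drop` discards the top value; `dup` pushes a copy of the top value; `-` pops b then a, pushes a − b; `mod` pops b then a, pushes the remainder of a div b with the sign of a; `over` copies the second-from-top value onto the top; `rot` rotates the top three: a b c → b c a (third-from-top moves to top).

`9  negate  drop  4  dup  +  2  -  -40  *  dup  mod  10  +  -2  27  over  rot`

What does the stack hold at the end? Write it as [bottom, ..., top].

9      → [9]
negate → [-9]
drop   → []
4      → [4]
dup    → [4, 4]
+      → [8]
2      → [8, 2]
-      → [6]
-40    → [6, -40]
*      → [-240]
dup    → [-240, -240]
mod    → [0]
10     → [0, 10]
+      → [10]
-2     → [10, -2]
27     → [10, -2, 27]
over   → [10, -2, 27, -2]
rot    → [10, 27, -2, -2]

[10, 27, -2, -2]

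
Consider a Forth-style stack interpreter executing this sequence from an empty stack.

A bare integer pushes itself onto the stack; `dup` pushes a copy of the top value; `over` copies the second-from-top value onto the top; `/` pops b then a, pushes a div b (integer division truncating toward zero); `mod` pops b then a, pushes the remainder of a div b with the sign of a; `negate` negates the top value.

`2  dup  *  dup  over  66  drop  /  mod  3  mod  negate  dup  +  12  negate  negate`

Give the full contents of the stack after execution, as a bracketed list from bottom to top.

[0, 12]

2      : [2]
dup    : [2, 2]
*      : [4]
dup    : [4, 4]
over   : [4, 4, 4]
66     : [4, 4, 4, 66]
drop   : [4, 4, 4]
/      : [4, 1]
mod    : [0]
3      : [0, 3]
mod    : [0]
negate : [0]
dup    : [0, 0]
+      : [0]
12     : [0, 12]
negate : [0, -12]
negate : [0, 12]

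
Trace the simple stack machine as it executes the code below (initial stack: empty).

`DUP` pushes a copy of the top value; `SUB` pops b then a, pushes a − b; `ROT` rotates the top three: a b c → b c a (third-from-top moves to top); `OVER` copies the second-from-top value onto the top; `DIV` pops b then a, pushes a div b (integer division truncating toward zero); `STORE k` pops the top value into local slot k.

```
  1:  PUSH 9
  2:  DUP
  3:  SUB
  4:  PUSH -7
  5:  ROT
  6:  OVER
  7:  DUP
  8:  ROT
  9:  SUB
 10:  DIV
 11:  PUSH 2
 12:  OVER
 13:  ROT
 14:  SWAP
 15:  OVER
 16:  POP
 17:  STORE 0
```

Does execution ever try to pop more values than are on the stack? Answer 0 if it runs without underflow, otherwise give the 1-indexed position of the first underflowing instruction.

PUSH 9  → 9
DUP     → 9 9
SUB     → 0
PUSH -7 → 0 -7
ROT  — needs 3 operands, stack has 2 → underflow

5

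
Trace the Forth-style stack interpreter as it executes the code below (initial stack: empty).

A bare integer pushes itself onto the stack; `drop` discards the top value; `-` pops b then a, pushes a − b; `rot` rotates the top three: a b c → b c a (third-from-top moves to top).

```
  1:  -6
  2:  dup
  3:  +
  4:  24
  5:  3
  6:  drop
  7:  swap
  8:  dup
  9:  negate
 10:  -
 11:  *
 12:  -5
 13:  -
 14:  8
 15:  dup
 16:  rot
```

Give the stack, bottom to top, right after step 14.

-6     → [-6]
dup    → [-6, -6]
+      → [-12]
24     → [-12, 24]
3      → [-12, 24, 3]
drop   → [-12, 24]
swap   → [24, -12]
dup    → [24, -12, -12]
negate → [24, -12, 12]
-      → [24, -24]
*      → [-576]
-5     → [-576, -5]
-      → [-571]
8      → [-571, 8]

[-571, 8]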